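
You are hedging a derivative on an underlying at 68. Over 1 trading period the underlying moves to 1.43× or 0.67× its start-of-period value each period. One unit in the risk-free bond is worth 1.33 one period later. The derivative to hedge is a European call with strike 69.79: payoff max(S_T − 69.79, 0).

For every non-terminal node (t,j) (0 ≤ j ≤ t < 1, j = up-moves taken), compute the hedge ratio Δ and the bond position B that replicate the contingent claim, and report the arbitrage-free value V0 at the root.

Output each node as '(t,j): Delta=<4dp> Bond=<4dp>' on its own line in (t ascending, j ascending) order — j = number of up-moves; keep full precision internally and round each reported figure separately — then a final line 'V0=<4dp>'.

The replicating-portfolio and risk-neutral prices coincide; use p* = (1.33−0.67)/(1.43−0.67) = 0.8684 for the latter.
At expiry t=1: V(1,0)=0.0000, V(1,1)=27.4500
  t=0,j=0: stock 68.0000 → up 97.2400 (V=27.4500), down 45.5600 (V=0.0000). Price 17.9234; hedge Δ=0.5312, bond B=-18.1950.
Root portfolio cost Δ·68+B reproduces V0=17.9234.

(0,0): Delta=0.5312 Bond=-18.1950
V0=17.9234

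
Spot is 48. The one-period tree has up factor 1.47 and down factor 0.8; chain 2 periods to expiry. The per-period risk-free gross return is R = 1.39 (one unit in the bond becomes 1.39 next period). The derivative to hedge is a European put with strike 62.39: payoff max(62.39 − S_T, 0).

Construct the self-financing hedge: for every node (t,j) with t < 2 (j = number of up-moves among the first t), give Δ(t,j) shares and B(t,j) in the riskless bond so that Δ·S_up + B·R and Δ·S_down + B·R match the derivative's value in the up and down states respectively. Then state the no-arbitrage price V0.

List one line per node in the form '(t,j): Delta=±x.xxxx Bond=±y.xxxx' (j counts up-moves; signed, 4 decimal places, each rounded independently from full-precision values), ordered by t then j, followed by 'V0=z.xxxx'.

No-arbitrage ⇒ martingale measure with p* = (R−d)/(u−d) = 0.8806.
At expiry t=2: V(2,0)=31.6700, V(2,1)=5.9420, V(2,2)=0.0000
Node (1,0) S=38.4000: V=(p*·5.9420+(1−p*)·31.6700)/1.39=6.4849; Δ=(5.9420−31.6700)/(56.4480−30.7200)=-1.0000; B=V−Δ·S=44.8849
Node (1,1) S=70.5600: V=(p*·0.0000+(1−p*)·5.9420)/1.39=0.5104; Δ=(0.0000−5.9420)/(103.7232−56.4480)=-0.1257; B=V−Δ·S=9.3791
Node (0,0) S=48.0000: V=(p*·0.5104+(1−p*)·6.4849)/1.39=0.8804; Δ=(0.5104−6.4849)/(70.5600−38.4000)=-0.1858; B=V−Δ·S=9.7975
Check: Δ(0,0)·S0 + B(0,0) = 0.8804 = V0.

(0,0): Delta=-0.1858 Bond=9.7975
(1,0): Delta=-1.0000 Bond=44.8849
(1,1): Delta=-0.1257 Bond=9.3791
V0=0.8804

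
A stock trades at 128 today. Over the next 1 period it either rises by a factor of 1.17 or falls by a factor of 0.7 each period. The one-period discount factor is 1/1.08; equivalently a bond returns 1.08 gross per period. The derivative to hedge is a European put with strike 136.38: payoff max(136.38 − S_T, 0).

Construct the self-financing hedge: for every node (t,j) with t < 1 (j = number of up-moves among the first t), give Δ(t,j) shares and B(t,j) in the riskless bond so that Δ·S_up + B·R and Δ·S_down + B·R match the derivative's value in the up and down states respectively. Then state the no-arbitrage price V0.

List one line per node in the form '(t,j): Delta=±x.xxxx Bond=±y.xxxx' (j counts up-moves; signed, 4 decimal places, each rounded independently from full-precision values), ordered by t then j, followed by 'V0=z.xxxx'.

Since d<R<u, set p* = (R−d)/(u−d) = 0.8085; price each node as the discounted p*-expectation of its children.
Terminal values V(1,·): V(1,0)=46.7800, V(1,1)=0.0000
(0,0): S=128.0000. Δ = (V_up−V_dn)/(S_up−S_dn) = (0.0000−46.7800)/(149.7600−89.6000) = -0.7776. V = [p*·0.0000 + (1−p*)·46.7800]/1.08 = 8.2943. B = V − Δ·S = 107.8262.
Each (Δ,B) replicates both successor values, so the strategy is self-financing and V0 is arbitrage-free.

(0,0): Delta=-0.7776 Bond=107.8262
V0=8.2943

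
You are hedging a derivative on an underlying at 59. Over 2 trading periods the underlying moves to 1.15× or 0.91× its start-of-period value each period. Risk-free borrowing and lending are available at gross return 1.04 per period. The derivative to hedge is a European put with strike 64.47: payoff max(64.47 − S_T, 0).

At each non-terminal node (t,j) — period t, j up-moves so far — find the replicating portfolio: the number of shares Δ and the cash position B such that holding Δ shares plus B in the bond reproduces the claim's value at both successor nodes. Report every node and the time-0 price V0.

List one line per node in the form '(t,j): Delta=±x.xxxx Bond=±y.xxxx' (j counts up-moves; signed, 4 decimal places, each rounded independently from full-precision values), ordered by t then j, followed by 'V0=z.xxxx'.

(0,0): Delta=-0.5013 Bond=33.8622
(1,0): Delta=-1.0000 Bond=61.9904
(1,1): Delta=-0.1674 Bond=12.5620
V0=4.2838

The replicating-portfolio and risk-neutral prices coincide; use p* = (1.04−0.91)/(1.15−0.91) = 0.5417 for the latter.
Terminal payoffs: V(2,0)=15.6121, V(2,1)=2.7265, V(2,2)=0.0000
(1,0): S=53.6900. Δ = (V_up−V_dn)/(S_up−S_dn) = (2.7265−15.6121)/(61.7435−48.8579) = -1.0000. V = [p*·2.7265 + (1−p*)·15.6121]/1.04 = 8.3004. B = V − Δ·S = 61.9904.
(1,1): S=67.8500. Δ = (V_up−V_dn)/(S_up−S_dn) = (0.0000−2.7265)/(78.0275−61.7435) = -0.1674. V = [p*·0.0000 + (1−p*)·2.7265]/1.04 = 1.2016. B = V − Δ·S = 12.5620.
(0,0): S=59.0000. Δ = (V_up−V_dn)/(S_up−S_dn) = (1.2016−8.3004)/(67.8500−53.6900) = -0.5013. V = [p*·1.2016 + (1−p*)·8.3004]/1.04 = 4.2838. B = V − Δ·S = 33.8622.
Each (Δ,B) replicates both successor values, so the strategy is self-financing and V0 is arbitrage-free.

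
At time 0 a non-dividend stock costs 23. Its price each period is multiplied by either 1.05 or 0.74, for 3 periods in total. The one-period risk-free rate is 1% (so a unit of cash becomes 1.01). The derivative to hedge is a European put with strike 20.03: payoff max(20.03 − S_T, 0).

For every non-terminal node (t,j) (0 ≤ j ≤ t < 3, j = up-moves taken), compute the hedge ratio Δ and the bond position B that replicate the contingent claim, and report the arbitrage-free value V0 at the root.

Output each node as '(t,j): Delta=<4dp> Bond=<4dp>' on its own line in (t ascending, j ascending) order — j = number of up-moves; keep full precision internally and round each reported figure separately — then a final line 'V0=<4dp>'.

(0,0): Delta=-0.3121 Bond=7.8492
(1,0): Delta=-1.0000 Bond=19.6353
(1,1): Delta=-0.2403 Bond=6.1932
(2,0): Delta=-1.0000 Bond=19.8317
(2,1): Delta=-1.0000 Bond=19.8317
(2,2): Delta=-0.1610 Bond=4.2438
V0=0.6703

No-arbitrage ⇒ martingale measure with p* = (R−d)/(u−d) = 0.8710.
At expiry t=3: V(3,0)=10.7098, V(3,1)=6.8055, V(3,2)=1.2655, V(3,3)=0.0000
  t=2,j=0: stock 12.5948 → up 13.2245 (V=6.8055), down 9.3202 (V=10.7098). Price 7.2369; hedge Δ=-1.0000, bond B=19.8317.
  t=2,j=1: stock 17.8710 → up 18.7646 (V=1.2655), down 13.2245 (V=6.8055). Price 1.9607; hedge Δ=-1.0000, bond B=19.8317.
  t=2,j=2: stock 25.3575 → up 26.6254 (V=0.0000), down 18.7645 (V=1.2655). Price 0.1617; hedge Δ=-0.1610, bond B=4.2438.
  t=1,j=0: stock 17.0200 → up 17.8710 (V=1.9607), down 12.5948 (V=7.2369). Price 2.6153; hedge Δ=-1.0000, bond B=19.6353.
  t=1,j=1: stock 24.1500 → up 25.3575 (V=0.1617), down 17.8710 (V=1.9607). Price 0.3899; hedge Δ=-0.2403, bond B=6.1932.
  t=0,j=0: stock 23.0000 → up 24.1500 (V=0.3899), down 17.0200 (V=2.6153). Price 0.6703; hedge Δ=-0.3121, bond B=7.8492.
Check: Δ(0,0)·S0 + B(0,0) = 0.6703 = V0.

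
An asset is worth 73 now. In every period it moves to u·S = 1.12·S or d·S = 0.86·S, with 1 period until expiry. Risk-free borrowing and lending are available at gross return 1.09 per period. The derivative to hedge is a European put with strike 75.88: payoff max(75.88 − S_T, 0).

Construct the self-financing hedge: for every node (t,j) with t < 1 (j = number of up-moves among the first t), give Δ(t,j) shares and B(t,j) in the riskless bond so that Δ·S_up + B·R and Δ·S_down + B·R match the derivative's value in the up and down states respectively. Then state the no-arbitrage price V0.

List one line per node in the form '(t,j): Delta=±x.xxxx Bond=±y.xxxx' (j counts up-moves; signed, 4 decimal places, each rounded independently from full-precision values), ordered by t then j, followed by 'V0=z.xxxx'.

Under the risk-neutral measure, an up-move has probability p* = (R−d)/(u−d) = 0.8846 and values discount at R = 1.09.
Payoff layer (t=1): V(1,0)=13.1000, V(1,1)=0.0000
Node (0,0) S=73.0000: V=(p*·0.0000+(1−p*)·13.1000)/1.09=1.3867; Δ=(0.0000−13.1000)/(81.7600−62.7800)=-0.6902; B=V−Δ·S=51.7713
Root portfolio cost Δ·73+B reproduces V0=1.3867.

(0,0): Delta=-0.6902 Bond=51.7713
V0=1.3867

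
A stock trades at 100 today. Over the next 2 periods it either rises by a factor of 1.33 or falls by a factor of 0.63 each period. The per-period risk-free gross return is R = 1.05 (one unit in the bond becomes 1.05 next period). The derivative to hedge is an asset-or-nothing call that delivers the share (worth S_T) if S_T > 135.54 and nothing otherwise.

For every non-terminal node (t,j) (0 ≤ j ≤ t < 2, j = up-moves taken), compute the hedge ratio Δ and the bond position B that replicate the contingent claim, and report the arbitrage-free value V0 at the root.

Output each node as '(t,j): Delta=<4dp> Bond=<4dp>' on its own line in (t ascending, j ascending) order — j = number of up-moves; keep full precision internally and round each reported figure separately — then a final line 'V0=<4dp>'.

(0,0): Delta=1.4440 Bond=-86.6400
(1,0): Delta=0.0000 Bond=0.0000
(1,1): Delta=1.9000 Bond=-151.6200
V0=57.7600

Risk-neutral probability p* = (R−d)/(u−d) = (1.05−0.63)/(1.33−0.63) = 0.6000.
Payoff layer (t=2): V(2,0)=0.0000, V(2,1)=0.0000, V(2,2)=176.8900
  t=1,j=0: stock 63.0000 → up 83.7900 (V=0.0000), down 39.6900 (V=0.0000). Price 0.0000; hedge Δ=0.0000, bond B=0.0000.
  t=1,j=1: stock 133.0000 → up 176.8900 (V=176.8900), down 83.7900 (V=0.0000). Price 101.0800; hedge Δ=1.9000, bond B=-151.6200.
  t=0,j=0: stock 100.0000 → up 133.0000 (V=101.0800), down 63.0000 (V=0.0000). Price 57.7600; hedge Δ=1.4440, bond B=-86.6400.
Check: Δ(0,0)·S0 + B(0,0) = 57.7600 = V0.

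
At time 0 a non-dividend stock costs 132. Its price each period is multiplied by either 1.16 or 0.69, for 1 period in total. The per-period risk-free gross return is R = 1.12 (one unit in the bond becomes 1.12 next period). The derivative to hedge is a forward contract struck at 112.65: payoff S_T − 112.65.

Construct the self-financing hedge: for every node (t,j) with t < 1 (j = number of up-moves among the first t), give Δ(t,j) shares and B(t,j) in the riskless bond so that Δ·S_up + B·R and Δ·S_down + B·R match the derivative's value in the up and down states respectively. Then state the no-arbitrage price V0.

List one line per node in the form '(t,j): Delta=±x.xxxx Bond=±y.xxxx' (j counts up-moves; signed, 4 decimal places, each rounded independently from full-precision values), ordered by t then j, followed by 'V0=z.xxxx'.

(0,0): Delta=1.0000 Bond=-100.5804
V0=31.4196

Since d<R<u, set p* = (R−d)/(u−d) = 0.9149; price each node as the discounted p*-expectation of its children.
Terminal payoffs: V(1,0)=-21.5700, V(1,1)=40.4700
(0,0): S=132.0000. Δ = (V_up−V_dn)/(S_up−S_dn) = (40.4700−-21.5700)/(153.1200−91.0800) = 1.0000. V = [p*·40.4700 + (1−p*)·-21.5700]/1.12 = 31.4196. B = V − Δ·S = -100.5804.
The time-0 hedge costs 31.4196, which is the no-arbitrage price.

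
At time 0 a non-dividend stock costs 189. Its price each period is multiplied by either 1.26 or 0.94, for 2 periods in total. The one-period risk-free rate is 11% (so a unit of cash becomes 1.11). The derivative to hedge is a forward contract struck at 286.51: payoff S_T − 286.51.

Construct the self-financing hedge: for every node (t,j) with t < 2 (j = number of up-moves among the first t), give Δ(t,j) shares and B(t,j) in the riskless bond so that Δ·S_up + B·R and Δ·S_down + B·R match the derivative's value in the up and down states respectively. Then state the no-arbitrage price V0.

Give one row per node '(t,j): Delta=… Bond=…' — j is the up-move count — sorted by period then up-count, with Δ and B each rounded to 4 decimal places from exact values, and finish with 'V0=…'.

(0,0): Delta=1.0000 Bond=-232.5379
(1,0): Delta=1.0000 Bond=-258.1171
(1,1): Delta=1.0000 Bond=-258.1171
V0=-43.5379

Risk-neutral probability p* = (R−d)/(u−d) = (1.11−0.94)/(1.26−0.94) = 0.5313.
At expiry t=2: V(2,0)=-119.5096, V(2,1)=-62.6584, V(2,2)=13.5464
(1,0): S=177.6600. Δ = (V_up−V_dn)/(S_up−S_dn) = (-62.6584−-119.5096)/(223.8516−167.0004) = 1.0000. V = [p*·-62.6584 + (1−p*)·-119.5096]/1.11 = -80.4571. B = V − Δ·S = -258.1171.
(1,1): S=238.1400. Δ = (V_up−V_dn)/(S_up−S_dn) = (13.5464−-62.6584)/(300.0564−223.8516) = 1.0000. V = [p*·13.5464 + (1−p*)·-62.6584]/1.11 = -19.9771. B = V − Δ·S = -258.1171.
(0,0): S=189.0000. Δ = (V_up−V_dn)/(S_up−S_dn) = (-19.9771−-80.4571)/(238.1400−177.6600) = 1.0000. V = [p*·-19.9771 + (1−p*)·-80.4571]/1.11 = -43.5379. B = V − Δ·S = -232.5379.
Check: Δ(0,0)·S0 + B(0,0) = -43.5379 = V0.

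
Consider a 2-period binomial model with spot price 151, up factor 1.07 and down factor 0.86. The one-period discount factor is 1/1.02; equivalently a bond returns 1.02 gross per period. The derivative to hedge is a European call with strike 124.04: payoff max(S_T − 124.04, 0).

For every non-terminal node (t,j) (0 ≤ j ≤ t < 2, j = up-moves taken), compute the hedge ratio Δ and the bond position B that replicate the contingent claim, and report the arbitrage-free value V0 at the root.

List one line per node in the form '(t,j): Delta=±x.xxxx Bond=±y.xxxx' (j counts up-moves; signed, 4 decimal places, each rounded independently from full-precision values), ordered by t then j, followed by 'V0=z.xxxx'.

(0,0): Delta=0.9090 Bond=-104.8106
(1,0): Delta=0.5467 Bond=-59.8635
(1,1): Delta=1.0000 Bond=-121.6078
V0=32.4501

Since d<R<u, set p* = (R−d)/(u−d) = 0.7619; price each node as the discounted p*-expectation of its children.
Terminal values V(2,·): V(2,0)=0.0000, V(2,1)=14.9102, V(2,2)=48.8399
(1,0): S=129.8600. Δ = (V_up−V_dn)/(S_up−S_dn) = (14.9102−0.0000)/(138.9502−111.6796) = 0.5467. V = [p*·14.9102 + (1−p*)·0.0000]/1.02 = 11.1374. B = V − Δ·S = -59.8635.
(1,1): S=161.5700. Δ = (V_up−V_dn)/(S_up−S_dn) = (48.8399−14.9102)/(172.8799−138.9502) = 1.0000. V = [p*·48.8399 + (1−p*)·14.9102]/1.02 = 39.9622. B = V − Δ·S = -121.6078.
(0,0): S=151.0000. Δ = (V_up−V_dn)/(S_up−S_dn) = (39.9622−11.1374)/(161.5700−129.8600) = 0.9090. V = [p*·39.9622 + (1−p*)·11.1374]/1.02 = 32.4501. B = V − Δ·S = -104.8106.
Each (Δ,B) replicates both successor values, so the strategy is self-financing and V0 is arbitrage-free.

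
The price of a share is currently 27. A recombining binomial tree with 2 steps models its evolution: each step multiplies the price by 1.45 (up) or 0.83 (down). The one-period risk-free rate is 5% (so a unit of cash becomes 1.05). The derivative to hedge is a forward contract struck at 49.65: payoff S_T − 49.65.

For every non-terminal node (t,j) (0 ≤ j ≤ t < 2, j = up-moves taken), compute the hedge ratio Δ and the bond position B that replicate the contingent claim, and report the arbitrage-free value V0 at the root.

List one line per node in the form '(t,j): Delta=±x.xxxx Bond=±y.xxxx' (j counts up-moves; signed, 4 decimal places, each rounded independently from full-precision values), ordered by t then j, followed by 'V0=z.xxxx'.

Risk-neutral probability p* = (R−d)/(u−d) = (1.05−0.83)/(1.45−0.83) = 0.3548.
Terminal payoffs: V(2,0)=-31.0497, V(2,1)=-17.1555, V(2,2)=7.1175
Node (1,0) S=22.4100: V=(p*·-17.1555+(1−p*)·-31.0497)/1.05=-24.8757; Δ=(-17.1555−-31.0497)/(32.4945−18.6003)=1.0000; B=V−Δ·S=-47.2857
Node (1,1) S=39.1500: V=(p*·7.1175+(1−p*)·-17.1555)/1.05=-8.1357; Δ=(7.1175−-17.1555)/(56.7675−32.4945)=1.0000; B=V−Δ·S=-47.2857
Node (0,0) S=27.0000: V=(p*·-8.1357+(1−p*)·-24.8757)/1.05=-18.0340; Δ=(-8.1357−-24.8757)/(39.1500−22.4100)=1.0000; B=V−Δ·S=-45.0340
Root portfolio cost Δ·27+B reproduces V0=-18.0340.

(0,0): Delta=1.0000 Bond=-45.0340
(1,0): Delta=1.0000 Bond=-47.2857
(1,1): Delta=1.0000 Bond=-47.2857
V0=-18.0340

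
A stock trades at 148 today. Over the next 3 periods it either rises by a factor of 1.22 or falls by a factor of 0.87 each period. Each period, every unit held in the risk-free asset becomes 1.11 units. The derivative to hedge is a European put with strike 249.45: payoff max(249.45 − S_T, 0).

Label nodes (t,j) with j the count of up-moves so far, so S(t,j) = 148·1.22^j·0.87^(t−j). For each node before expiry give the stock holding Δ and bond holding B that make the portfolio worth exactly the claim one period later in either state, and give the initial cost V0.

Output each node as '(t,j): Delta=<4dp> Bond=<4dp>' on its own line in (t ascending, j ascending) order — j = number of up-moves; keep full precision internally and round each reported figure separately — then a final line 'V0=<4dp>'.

The replicating-portfolio and risk-neutral prices coincide; use p* = (1.11−0.87)/(1.22−0.87) = 0.6857 for the latter.
Terminal values V(3,·): V(3,0)=151.9916, V(3,1)=112.7841, V(3,2)=57.8036, V(3,3)=0.0000
Node (2,0) S=112.0212: V=(p*·112.7841+(1−p*)·151.9916)/1.11=112.7085; Δ=(112.7841−151.9916)/(136.6659−97.4584)=-1.0000; B=V−Δ·S=224.7297
Node (2,1) S=157.0872: V=(p*·57.8036+(1−p*)·112.7841)/1.11=67.6425; Δ=(57.8036−112.7841)/(191.6464−136.6659)=-1.0000; B=V−Δ·S=224.7297
Node (2,2) S=220.2832: V=(p*·0.0000+(1−p*)·57.8036)/1.11=16.3665; Δ=(0.0000−57.8036)/(268.7455−191.6464)=-0.7497; B=V−Δ·S=181.5197
Node (1,0) S=128.7600: V=(p*·67.6425+(1−p*)·112.7085)/1.11=73.6992; Δ=(67.6425−112.7085)/(157.0872−112.0212)=-1.0000; B=V−Δ·S=202.4592
Node (1,1) S=180.5600: V=(p*·16.3665+(1−p*)·67.6425)/1.11=29.2629; Δ=(16.3665−67.6425)/(220.2832−157.0872)=-0.8114; B=V−Δ·S=175.7658
Node (0,0) S=148.0000: V=(p*·29.2629+(1−p*)·73.6992)/1.11=38.9447; Δ=(29.2629−73.6992)/(180.5600−128.7600)=-0.8578; B=V−Δ·S=165.9055
Each (Δ,B) replicates both successor values, so the strategy is self-financing and V0 is arbitrage-free.

(0,0): Delta=-0.8578 Bond=165.9055
(1,0): Delta=-1.0000 Bond=202.4592
(1,1): Delta=-0.8114 Bond=175.7658
(2,0): Delta=-1.0000 Bond=224.7297
(2,1): Delta=-1.0000 Bond=224.7297
(2,2): Delta=-0.7497 Bond=181.5197
V0=38.9447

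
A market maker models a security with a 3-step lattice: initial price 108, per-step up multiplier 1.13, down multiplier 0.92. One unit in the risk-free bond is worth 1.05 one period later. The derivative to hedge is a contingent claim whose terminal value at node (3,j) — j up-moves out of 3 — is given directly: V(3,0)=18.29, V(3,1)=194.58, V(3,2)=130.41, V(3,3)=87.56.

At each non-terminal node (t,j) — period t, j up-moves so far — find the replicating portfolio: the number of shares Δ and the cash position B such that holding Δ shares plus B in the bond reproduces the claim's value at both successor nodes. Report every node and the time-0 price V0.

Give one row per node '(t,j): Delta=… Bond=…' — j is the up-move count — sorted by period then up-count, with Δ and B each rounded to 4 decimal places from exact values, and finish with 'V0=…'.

(0,0): Delta=-0.8440 Bond=204.6053
(1,0): Delta=1.2522 Bond=6.5630
(1,1): Delta=-1.8942 Bond=343.0034
(2,0): Delta=9.1835 Bond=-718.1220
(2,1): Delta=-2.7216 Bond=453.0531
(2,2): Delta=-1.4796 Bond=302.9846
V0=113.4572

Since d<R<u, set p* = (R−d)/(u−d) = 0.6190; price each node as the discounted p*-expectation of its children.
Payoff layer (t=3): V(3,0)=18.2900, V(3,1)=194.5800, V(3,2)=130.4100, V(3,3)=87.5600
Node (2,0) S=91.4112: V=(p*·194.5800+(1−p*)·18.2900)/1.05=121.3542; Δ=(194.5800−18.2900)/(103.2947−84.0983)=9.1835; B=V−Δ·S=-718.1220
Node (2,1) S=112.2768: V=(p*·130.4100+(1−p*)·194.5800)/1.05=147.4816; Δ=(130.4100−194.5800)/(126.8728−103.2947)=-2.7216; B=V−Δ·S=453.0531
Node (2,2) S=137.9052: V=(p*·87.5600+(1−p*)·130.4100)/1.05=98.9370; Δ=(87.5600−130.4100)/(155.8329−126.8728)=-1.4796; B=V−Δ·S=302.9846
Node (1,0) S=99.3600: V=(p*·147.4816+(1−p*)·121.3542)/1.05=130.9794; Δ=(147.4816−121.3542)/(112.2768−91.4112)=1.2522; B=V−Δ·S=6.5630
Node (1,1) S=122.0400: V=(p*·98.9370+(1−p*)·147.4816)/1.05=111.8383; Δ=(98.9370−147.4816)/(137.9052−112.2768)=-1.8942; B=V−Δ·S=343.0034
Node (0,0) S=108.0000: V=(p*·111.8383+(1−p*)·130.9794)/1.05=113.4572; Δ=(111.8383−130.9794)/(122.0400−99.3600)=-0.8440; B=V−Δ·S=204.6053
Check: Δ(0,0)·S0 + B(0,0) = 113.4572 = V0.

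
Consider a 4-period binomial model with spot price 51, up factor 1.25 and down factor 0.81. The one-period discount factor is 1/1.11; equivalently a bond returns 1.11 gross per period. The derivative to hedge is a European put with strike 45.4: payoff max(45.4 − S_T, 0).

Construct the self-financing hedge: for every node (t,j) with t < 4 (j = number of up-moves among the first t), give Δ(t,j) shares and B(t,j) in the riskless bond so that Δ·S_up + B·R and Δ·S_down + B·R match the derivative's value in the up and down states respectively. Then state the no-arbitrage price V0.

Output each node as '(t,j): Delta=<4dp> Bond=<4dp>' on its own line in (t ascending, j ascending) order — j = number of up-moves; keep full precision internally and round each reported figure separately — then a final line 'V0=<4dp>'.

Under the risk-neutral measure, an up-move has probability p* = (R−d)/(u−d) = 0.6818 and values discount at R = 1.11.
At expiry t=4: V(4,0)=23.4462, V(4,1)=11.5206, V(4,2)=0.0000, V(4,3)=0.0000, V(4,4)=0.0000
Node (3,0) S=27.1035: V=(p*·11.5206+(1−p*)·23.4462)/1.11=13.7974; Δ=(11.5206−23.4462)/(33.8794−21.9538)=-1.0000; B=V−Δ·S=40.9009
Node (3,1) S=41.8264: V=(p*·0.0000+(1−p*)·11.5206)/1.11=3.3024; Δ=(0.0000−11.5206)/(52.2830−33.8794)=-0.6260; B=V−Δ·S=29.4857
Node (3,2) S=64.5469: V=(p*·0.0000+(1−p*)·0.0000)/1.11=0.0000; Δ=(0.0000−0.0000)/(80.6836−52.2830)=0.0000; B=V−Δ·S=0.0000
Node (3,3) S=99.6094: V=(p*·0.0000+(1−p*)·0.0000)/1.11=0.0000; Δ=(0.0000−0.0000)/(124.5117−80.6836)=0.0000; B=V−Δ·S=0.0000
Node (2,0) S=33.4611: V=(p*·3.3024+(1−p*)·13.7974)/1.11=5.9835; Δ=(3.3024−13.7974)/(41.8264−27.1035)=-0.7128; B=V−Δ·S=29.8358
Node (2,1) S=51.6375: V=(p*·0.0000+(1−p*)·3.3024)/1.11=0.9466; Δ=(0.0000−3.3024)/(64.5469−41.8264)=-0.1453; B=V−Δ·S=8.4521
Node (2,2) S=79.6875: V=(p*·0.0000+(1−p*)·0.0000)/1.11=0.0000; Δ=(0.0000−0.0000)/(99.6094−64.5469)=0.0000; B=V−Δ·S=0.0000
Node (1,0) S=41.3100: V=(p*·0.9466+(1−p*)·5.9835)/1.11=2.2966; Δ=(0.9466−5.9835)/(51.6375−33.4611)=-0.2771; B=V−Δ·S=13.7441
Node (1,1) S=63.7500: V=(p*·0.0000+(1−p*)·0.9466)/1.11=0.2714; Δ=(0.0000−0.9466)/(79.6875−51.6375)=-0.0337; B=V−Δ·S=2.4228
Node (0,0) S=51.0000: V=(p*·0.2714+(1−p*)·2.2966)/1.11=0.8250; Δ=(0.2714−2.2966)/(63.7500−41.3100)=-0.0903; B=V−Δ·S=5.4280
Root portfolio cost Δ·51+B reproduces V0=0.8250.

(0,0): Delta=-0.0903 Bond=5.4280
(1,0): Delta=-0.2771 Bond=13.7441
(1,1): Delta=-0.0337 Bond=2.4228
(2,0): Delta=-0.7128 Bond=29.8358
(2,1): Delta=-0.1453 Bond=8.4521
(2,2): Delta=0.0000 Bond=0.0000
(3,0): Delta=-1.0000 Bond=40.9009
(3,1): Delta=-0.6260 Bond=29.4857
(3,2): Delta=0.0000 Bond=0.0000
(3,3): Delta=0.0000 Bond=0.0000
V0=0.8250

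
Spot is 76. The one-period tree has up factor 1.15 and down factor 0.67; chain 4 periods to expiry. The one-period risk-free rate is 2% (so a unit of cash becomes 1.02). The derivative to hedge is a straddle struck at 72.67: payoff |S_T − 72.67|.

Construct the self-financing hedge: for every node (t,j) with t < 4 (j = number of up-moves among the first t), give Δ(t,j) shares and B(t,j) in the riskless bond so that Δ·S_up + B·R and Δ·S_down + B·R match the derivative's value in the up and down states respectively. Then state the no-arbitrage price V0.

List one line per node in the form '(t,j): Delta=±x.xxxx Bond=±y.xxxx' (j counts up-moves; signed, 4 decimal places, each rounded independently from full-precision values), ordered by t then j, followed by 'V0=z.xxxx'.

(0,0): Delta=0.2178 Bond=9.7628
(1,0): Delta=-0.8004 Bond=61.8028
(1,1): Delta=0.4381 Bond=-9.2985
(2,0): Delta=-1.0000 Bond=69.8481
(2,1): Delta=-0.7572 Bond=60.5096
(2,2): Delta=0.6967 Bond=-35.4823
(3,0): Delta=-1.0000 Bond=71.2451
(3,1): Delta=-1.0000 Bond=71.2451
(3,2): Delta=-0.7047 Bond=58.1819
(3,3): Delta=1.0000 Bond=-71.2451
V0=26.3119

The replicating-portfolio and risk-neutral prices coincide; use p* = (1.02−0.67)/(1.15−0.67) = 0.7292 for the latter.
Terminal payoffs: V(4,0)=57.3551, V(4,1)=46.3833, V(4,2)=27.5511, V(4,3)=4.7730, V(4,4)=60.2545
  t=3,j=0: stock 22.8580 → up 26.2867 (V=46.3833), down 15.3149 (V=57.3551). Price 48.3871; hedge Δ=-1.0000, bond B=71.2451.
  t=3,j=1: stock 39.2339 → up 45.1189 (V=27.5511), down 26.2867 (V=46.3833). Price 32.0112; hedge Δ=-1.0000, bond B=71.2451.
  t=3,j=2: stock 67.3417 → up 77.4430 (V=4.7730), down 45.1189 (V=27.5511). Price 10.7275; hedge Δ=-0.7047, bond B=58.1819.
  t=3,j=3: stock 115.5865 → up 132.9245 (V=60.2545), down 77.4430 (V=4.7730). Price 44.3414; hedge Δ=1.0000, bond B=-71.2451.
  t=2,j=0: stock 34.1164 → up 39.2339 (V=32.0112), down 22.8580 (V=48.3871). Price 35.7317; hedge Δ=-1.0000, bond B=69.8481.
  t=2,j=1: stock 58.5580 → up 67.3417 (V=10.7275), down 39.2339 (V=32.0112). Price 16.1685; hedge Δ=-0.7572, bond B=60.5096.
  t=2,j=2: stock 100.5100 → up 115.5865 (V=44.3414), down 67.3417 (V=10.7275). Price 34.5467; hedge Δ=0.6967, bond B=-35.4823.
  t=1,j=0: stock 50.9200 → up 58.5580 (V=16.1685), down 34.1164 (V=35.7317). Price 21.0459; hedge Δ=-0.8004, bond B=61.8028.
  t=1,j=1: stock 87.4000 → up 100.5100 (V=34.5467), down 58.5580 (V=16.1685). Price 28.9895; hedge Δ=0.4381, bond B=-9.2985.
  t=0,j=0: stock 76.0000 → up 87.4000 (V=28.9895), down 50.9200 (V=21.0459). Price 26.3119; hedge Δ=0.2178, bond B=9.7628.
Root portfolio cost Δ·76+B reproduces V0=26.3119.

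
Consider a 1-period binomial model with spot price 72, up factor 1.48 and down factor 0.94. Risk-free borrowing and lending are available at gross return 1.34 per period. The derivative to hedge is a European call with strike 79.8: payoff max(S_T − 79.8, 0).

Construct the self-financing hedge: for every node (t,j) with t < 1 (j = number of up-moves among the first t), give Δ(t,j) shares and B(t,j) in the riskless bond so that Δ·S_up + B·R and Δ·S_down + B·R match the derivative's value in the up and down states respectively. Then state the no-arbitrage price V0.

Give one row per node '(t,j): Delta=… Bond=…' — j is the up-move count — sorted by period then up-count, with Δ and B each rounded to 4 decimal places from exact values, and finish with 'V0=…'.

(0,0): Delta=0.6883 Bond=-34.7629
V0=14.7927

No-arbitrage ⇒ martingale measure with p* = (R−d)/(u−d) = 0.7407.
Terminal values V(1,·): V(1,0)=0.0000, V(1,1)=26.7600
Node (0,0) S=72.0000: V=(p*·26.7600+(1−p*)·0.0000)/1.34=14.7927; Δ=(26.7600−0.0000)/(106.5600−67.6800)=0.6883; B=V−Δ·S=-34.7629
The time-0 hedge costs 14.7927, which is the no-arbitrage price.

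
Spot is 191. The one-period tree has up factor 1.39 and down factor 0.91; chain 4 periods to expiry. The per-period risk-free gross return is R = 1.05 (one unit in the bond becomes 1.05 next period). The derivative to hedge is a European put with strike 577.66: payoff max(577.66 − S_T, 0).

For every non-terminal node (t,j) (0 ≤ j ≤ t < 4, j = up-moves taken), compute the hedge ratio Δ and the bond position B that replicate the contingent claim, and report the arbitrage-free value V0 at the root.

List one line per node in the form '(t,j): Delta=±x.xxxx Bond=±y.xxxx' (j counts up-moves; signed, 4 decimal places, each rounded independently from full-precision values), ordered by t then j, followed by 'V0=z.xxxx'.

(0,0): Delta=-0.9684 Bond=470.0046
(1,0): Delta=-1.0000 Bond=499.0044
(1,1): Delta=-0.9181 Bond=480.1485
(2,0): Delta=-1.0000 Bond=523.9546
(2,1): Delta=-1.0000 Bond=523.9546
(2,2): Delta=-0.7878 Bond=456.0733
(3,0): Delta=-1.0000 Bond=550.1524
(3,1): Delta=-1.0000 Bond=550.1524
(3,2): Delta=-1.0000 Bond=550.1524
(3,3): Delta=-0.4503 Bond=305.7795
V0=285.0481

Under the risk-neutral measure, an up-move has probability p* = (R−d)/(u−d) = 0.2917 and values discount at R = 1.05.
At expiry t=4: V(4,0)=446.6818, V(4,1)=377.5944, V(4,2)=272.0653, V(4,3)=110.8726, V(4,4)=0.0000
Node (3,0) S=143.9321: V=(p*·377.5944+(1−p*)·446.6818)/1.05=406.2203; Δ=(377.5944−446.6818)/(200.0656−130.9782)=-1.0000; B=V−Δ·S=550.1524
Node (3,1) S=219.8523: V=(p*·272.0653+(1−p*)·377.5944)/1.05=330.3001; Δ=(272.0653−377.5944)/(305.5947−200.0656)=-1.0000; B=V−Δ·S=550.1524
Node (3,2) S=335.8183: V=(p*·110.8726+(1−p*)·272.0653)/1.05=214.3341; Δ=(110.8726−272.0653)/(466.7874−305.5947)=-1.0000; B=V−Δ·S=550.1524
Node (3,3) S=512.9532: V=(p*·0.0000+(1−p*)·110.8726)/1.05=74.7950; Δ=(0.0000−110.8726)/(713.0050−466.7874)=-0.4503; B=V−Δ·S=305.7795
Node (2,0) S=158.1671: V=(p*·330.3001+(1−p*)·406.2203)/1.05=365.7875; Δ=(330.3001−406.2203)/(219.8523−143.9321)=-1.0000; B=V−Δ·S=523.9546
Node (2,1) S=241.5959: V=(p*·214.3341+(1−p*)·330.3001)/1.05=282.3587; Δ=(214.3341−330.3001)/(335.8183−219.8523)=-1.0000; B=V−Δ·S=523.9546
Node (2,2) S=369.0311: V=(p*·74.7950+(1−p*)·214.3341)/1.05=165.3668; Δ=(74.7950−214.3341)/(512.9532−335.8183)=-0.7878; B=V−Δ·S=456.0733
Node (1,0) S=173.8100: V=(p*·282.3587+(1−p*)·365.7875)/1.05=325.1944; Δ=(282.3587−365.7875)/(241.5959−158.1671)=-1.0000; B=V−Δ·S=499.0044
Node (1,1) S=265.4900: V=(p*·165.3668+(1−p*)·282.3587)/1.05=236.4153; Δ=(165.3668−282.3587)/(369.0311−241.5959)=-0.9181; B=V−Δ·S=480.1485
Node (0,0) S=191.0000: V=(p*·236.4153+(1−p*)·325.1944)/1.05=285.0481; Δ=(236.4153−325.1944)/(265.4900−173.8100)=-0.9684; B=V−Δ·S=470.0046
Self-financing check: at every node Δ·S+B equals the discounted successor values.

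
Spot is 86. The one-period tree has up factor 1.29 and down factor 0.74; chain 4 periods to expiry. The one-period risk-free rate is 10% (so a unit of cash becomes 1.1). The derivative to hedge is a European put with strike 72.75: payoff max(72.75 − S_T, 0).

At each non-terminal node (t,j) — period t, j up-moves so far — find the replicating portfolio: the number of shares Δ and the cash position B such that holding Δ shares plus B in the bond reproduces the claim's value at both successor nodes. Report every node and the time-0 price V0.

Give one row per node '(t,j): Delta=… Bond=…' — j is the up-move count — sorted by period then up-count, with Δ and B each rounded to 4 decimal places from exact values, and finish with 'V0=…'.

(0,0): Delta=-0.1160 Bond=12.4826
(1,0): Delta=-0.3508 Bond=28.6725
(1,1): Delta=-0.0449 Bond=5.8451
(2,0): Delta=-0.8709 Bond=56.0347
(2,1): Delta=-0.1933 Bond=18.6119
(2,2): Delta=0.0000 Bond=0.0000
(3,0): Delta=-1.0000 Bond=66.1364
(3,1): Delta=-0.8318 Bond=59.2642
(3,2): Delta=0.0000 Bond=0.0000
(3,3): Delta=0.0000 Bond=0.0000
V0=2.5059

Since d<R<u, set p* = (R−d)/(u−d) = 0.6545; price each node as the discounted p*-expectation of its children.
Terminal values V(4,·): V(4,0)=46.9615, V(4,1)=27.7944, V(4,2)=0.0000, V(4,3)=0.0000, V(4,4)=0.0000
  t=3,j=0: stock 34.8493 → up 44.9556 (V=27.7944), down 25.7885 (V=46.9615). Price 31.2871; hedge Δ=-1.0000, bond B=66.1364.
  t=3,j=1: stock 60.7507 → up 78.3685 (V=0.0000), down 44.9556 (V=27.7944). Price 8.7288; hedge Δ=-0.8318, bond B=59.2642.
  t=3,j=2: stock 105.9033 → up 136.6153 (V=0.0000), down 78.3685 (V=0.0000). Price 0.0000; hedge Δ=0.0000, bond B=0.0000.
  t=3,j=3: stock 184.6153 → up 238.1537 (V=0.0000), down 136.6153 (V=0.0000). Price 0.0000; hedge Δ=0.0000, bond B=0.0000.
  t=2,j=0: stock 47.0936 → up 60.7507 (V=8.7288), down 34.8493 (V=31.2871). Price 15.0197; hedge Δ=-0.8709, bond B=56.0347.
  t=2,j=1: stock 82.0956 → up 105.9033 (V=0.0000), down 60.7507 (V=8.7288). Price 2.7413; hedge Δ=-0.1933, bond B=18.6119.
  t=2,j=2: stock 143.1126 → up 184.6153 (V=0.0000), down 105.9033 (V=0.0000). Price 0.0000; hedge Δ=0.0000, bond B=0.0000.
  t=1,j=0: stock 63.6400 → up 82.0956 (V=2.7413), down 47.0936 (V=15.0197). Price 6.3481; hedge Δ=-0.3508, bond B=28.6725.
  t=1,j=1: stock 110.9400 → up 143.1126 (V=0.0000), down 82.0956 (V=2.7413). Price 0.8609; hedge Δ=-0.0449, bond B=5.8451.
  t=0,j=0: stock 86.0000 → up 110.9400 (V=0.8609), down 63.6400 (V=6.3481). Price 2.5059; hedge Δ=-0.1160, bond B=12.4826.
The time-0 hedge costs 2.5059, which is the no-arbitrage price.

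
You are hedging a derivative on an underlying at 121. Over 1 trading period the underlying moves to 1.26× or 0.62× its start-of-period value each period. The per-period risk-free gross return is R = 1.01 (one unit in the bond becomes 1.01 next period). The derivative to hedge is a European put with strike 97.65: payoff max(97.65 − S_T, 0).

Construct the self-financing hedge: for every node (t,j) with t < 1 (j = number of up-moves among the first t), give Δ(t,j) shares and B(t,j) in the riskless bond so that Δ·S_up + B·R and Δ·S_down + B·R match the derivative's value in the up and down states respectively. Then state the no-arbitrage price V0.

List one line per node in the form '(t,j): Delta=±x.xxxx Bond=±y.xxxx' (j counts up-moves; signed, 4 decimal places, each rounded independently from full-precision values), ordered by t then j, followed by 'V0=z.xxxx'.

(0,0): Delta=-0.2922 Bond=44.1117
V0=8.7523

Under the risk-neutral measure, an up-move has probability p* = (R−d)/(u−d) = 0.6094 and values discount at R = 1.01.
Payoff layer (t=1): V(1,0)=22.6300, V(1,1)=0.0000
  t=0,j=0: stock 121.0000 → up 152.4600 (V=0.0000), down 75.0200 (V=22.6300). Price 8.7523; hedge Δ=-0.2922, bond B=44.1117.
The time-0 hedge costs 8.7523, which is the no-arbitrage price.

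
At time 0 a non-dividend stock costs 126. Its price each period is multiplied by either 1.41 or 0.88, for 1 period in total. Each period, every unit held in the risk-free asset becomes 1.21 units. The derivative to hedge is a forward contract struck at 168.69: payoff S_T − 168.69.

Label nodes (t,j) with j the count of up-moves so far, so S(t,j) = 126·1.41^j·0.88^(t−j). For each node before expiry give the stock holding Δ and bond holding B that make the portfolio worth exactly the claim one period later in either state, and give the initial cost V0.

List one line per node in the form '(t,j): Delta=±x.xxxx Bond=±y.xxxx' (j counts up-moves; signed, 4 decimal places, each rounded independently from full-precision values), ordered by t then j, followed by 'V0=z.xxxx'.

(0,0): Delta=1.0000 Bond=-139.4132
V0=-13.4132

Under the risk-neutral measure, an up-move has probability p* = (R−d)/(u−d) = 0.6226 and values discount at R = 1.21.
At expiry t=1: V(1,0)=-57.8100, V(1,1)=8.9700
Node (0,0) S=126.0000: V=(p*·8.9700+(1−p*)·-57.8100)/1.21=-13.4132; Δ=(8.9700−-57.8100)/(177.6600−110.8800)=1.0000; B=V−Δ·S=-139.4132
Self-financing check: at every node Δ·S+B equals the discounted successor values.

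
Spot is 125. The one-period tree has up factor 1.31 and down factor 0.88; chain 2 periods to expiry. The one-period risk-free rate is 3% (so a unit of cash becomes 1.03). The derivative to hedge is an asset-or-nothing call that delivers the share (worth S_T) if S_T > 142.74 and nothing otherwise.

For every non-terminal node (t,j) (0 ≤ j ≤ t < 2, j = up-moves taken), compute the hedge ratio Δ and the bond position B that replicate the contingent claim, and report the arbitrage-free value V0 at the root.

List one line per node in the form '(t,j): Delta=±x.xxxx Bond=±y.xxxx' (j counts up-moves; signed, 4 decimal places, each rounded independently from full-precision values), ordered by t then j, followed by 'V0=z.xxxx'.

Under the risk-neutral measure, an up-move has probability p* = (R−d)/(u−d) = 0.3488 and values discount at R = 1.03.
At expiry t=2: V(2,0)=0.0000, V(2,1)=144.1000, V(2,2)=214.5125
(1,0): S=110.0000. Δ = (V_up−V_dn)/(S_up−S_dn) = (144.1000−0.0000)/(144.1000−96.8000) = 3.0465. V = [p*·144.1000 + (1−p*)·0.0000]/1.03 = 48.8033. B = V − Δ·S = -286.3129.
(1,1): S=163.7500. Δ = (V_up−V_dn)/(S_up−S_dn) = (214.5125−144.1000)/(214.5125−144.1000) = 1.0000. V = [p*·214.5125 + (1−p*)·144.1000]/1.03 = 163.7500. B = V − Δ·S = 0.0000.
(0,0): S=125.0000. Δ = (V_up−V_dn)/(S_up−S_dn) = (163.7500−48.8033)/(163.7500−110.0000) = 2.1385. V = [p*·163.7500 + (1−p*)·48.8033]/1.03 = 86.3117. B = V − Δ·S = -181.0061.
Root portfolio cost Δ·125+B reproduces V0=86.3117.

(0,0): Delta=2.1385 Bond=-181.0061
(1,0): Delta=3.0465 Bond=-286.3129
(1,1): Delta=1.0000 Bond=0.0000
V0=86.3117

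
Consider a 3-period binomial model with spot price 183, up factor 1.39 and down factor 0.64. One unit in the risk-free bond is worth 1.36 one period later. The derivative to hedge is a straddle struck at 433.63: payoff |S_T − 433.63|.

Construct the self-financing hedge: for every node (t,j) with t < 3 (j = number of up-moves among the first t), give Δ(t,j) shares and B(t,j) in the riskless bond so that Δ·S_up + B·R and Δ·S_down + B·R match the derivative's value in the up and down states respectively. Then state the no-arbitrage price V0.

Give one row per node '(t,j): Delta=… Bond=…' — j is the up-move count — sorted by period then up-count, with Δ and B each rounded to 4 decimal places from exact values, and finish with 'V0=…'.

(0,0): Delta=-0.5800 Bond=136.2211
(1,0): Delta=-1.0000 Bond=234.4453
(1,1): Delta=-0.5720 Bond=183.2114
(2,0): Delta=-1.0000 Bond=318.8456
(2,1): Delta=-1.0000 Bond=318.8456
(2,2): Delta=-0.5638 Bond=246.2642
V0=30.0720

Since d<R<u, set p* = (R−d)/(u−d) = 0.9600; price each node as the discounted p*-expectation of its children.
Terminal payoffs: V(3,0)=385.6576, V(3,1)=329.4400, V(3,2)=207.3424, V(3,3)=57.8383
  t=2,j=0: stock 74.9568 → up 104.1900 (V=329.4400), down 47.9724 (V=385.6576). Price 243.8888; hedge Δ=-1.0000, bond B=318.8456.
  t=2,j=1: stock 162.7968 → up 226.2876 (V=207.3424), down 104.1900 (V=329.4400). Price 156.0488; hedge Δ=-1.0000, bond B=318.8456.
  t=2,j=2: stock 353.5743 → up 491.4683 (V=57.8383), down 226.2876 (V=207.3424). Price 46.9253; hedge Δ=-0.5638, bond B=246.2642.
  t=1,j=0: stock 117.1200 → up 162.7968 (V=156.0488), down 74.9568 (V=243.8888). Price 117.3253; hedge Δ=-1.0000, bond B=234.4453.
  t=1,j=1: stock 254.3700 → up 353.5743 (V=46.9253), down 162.7968 (V=156.0488). Price 37.7134; hedge Δ=-0.5720, bond B=183.2114.
  t=0,j=0: stock 183.0000 → up 254.3700 (V=37.7134), down 117.1200 (V=117.3253). Price 30.0720; hedge Δ=-0.5800, bond B=136.2211.
Each (Δ,B) replicates both successor values, so the strategy is self-financing and V0 is arbitrage-free.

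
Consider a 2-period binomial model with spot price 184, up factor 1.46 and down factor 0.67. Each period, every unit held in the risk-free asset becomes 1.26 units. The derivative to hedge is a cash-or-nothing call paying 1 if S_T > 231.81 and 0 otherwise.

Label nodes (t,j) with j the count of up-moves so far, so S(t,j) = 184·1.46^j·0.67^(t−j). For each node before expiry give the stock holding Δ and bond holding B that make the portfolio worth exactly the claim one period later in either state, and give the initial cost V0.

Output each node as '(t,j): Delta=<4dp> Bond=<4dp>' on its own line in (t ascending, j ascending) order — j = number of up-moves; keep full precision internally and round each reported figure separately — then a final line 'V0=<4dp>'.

Since d<R<u, set p* = (R−d)/(u−d) = 0.7468; price each node as the discounted p*-expectation of its children.
Terminal payoffs: V(2,0)=0.0000, V(2,1)=0.0000, V(2,2)=1.0000
(1,0): S=123.2800. Δ = (V_up−V_dn)/(S_up−S_dn) = (0.0000−0.0000)/(179.9888−82.5976) = 0.0000. V = [p*·0.0000 + (1−p*)·0.0000]/1.26 = 0.0000. B = V − Δ·S = 0.0000.
(1,1): S=268.6400. Δ = (V_up−V_dn)/(S_up−S_dn) = (1.0000−0.0000)/(392.2144−179.9888) = 0.0047. V = [p*·1.0000 + (1−p*)·0.0000]/1.26 = 0.5927. B = V − Δ·S = -0.6731.
(0,0): S=184.0000. Δ = (V_up−V_dn)/(S_up−S_dn) = (0.5927−0.0000)/(268.6400−123.2800) = 0.0041. V = [p*·0.5927 + (1−p*)·0.0000]/1.26 = 0.3513. B = V − Δ·S = -0.3990.
Root portfolio cost Δ·184+B reproduces V0=0.3513.

(0,0): Delta=0.0041 Bond=-0.3990
(1,0): Delta=0.0000 Bond=0.0000
(1,1): Delta=0.0047 Bond=-0.6731
V0=0.3513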